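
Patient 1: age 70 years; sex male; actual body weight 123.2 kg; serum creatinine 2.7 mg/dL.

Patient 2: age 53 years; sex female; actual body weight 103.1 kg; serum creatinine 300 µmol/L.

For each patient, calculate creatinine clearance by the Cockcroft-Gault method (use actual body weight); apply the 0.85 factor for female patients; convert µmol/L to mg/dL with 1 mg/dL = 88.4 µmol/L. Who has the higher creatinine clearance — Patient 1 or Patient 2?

Patient 1: CrCl = (140 − 70) × 123.2 / (72 × 2.7) = 8624.0 / 194.40 ≈ 44.4 mL/min
Patient 2: SCr = 300 / 88.4 = 3.394 mg/dL
Patient 2: CrCl = (140 − 53) × 103.1 / (72 × 3.394) × 0.85 = 8969.7 / 244.37 × 0.85 ≈ 31.2 mL/min
44.4 vs 31.2 mL/min → Patient 1 is higher.

Patient 1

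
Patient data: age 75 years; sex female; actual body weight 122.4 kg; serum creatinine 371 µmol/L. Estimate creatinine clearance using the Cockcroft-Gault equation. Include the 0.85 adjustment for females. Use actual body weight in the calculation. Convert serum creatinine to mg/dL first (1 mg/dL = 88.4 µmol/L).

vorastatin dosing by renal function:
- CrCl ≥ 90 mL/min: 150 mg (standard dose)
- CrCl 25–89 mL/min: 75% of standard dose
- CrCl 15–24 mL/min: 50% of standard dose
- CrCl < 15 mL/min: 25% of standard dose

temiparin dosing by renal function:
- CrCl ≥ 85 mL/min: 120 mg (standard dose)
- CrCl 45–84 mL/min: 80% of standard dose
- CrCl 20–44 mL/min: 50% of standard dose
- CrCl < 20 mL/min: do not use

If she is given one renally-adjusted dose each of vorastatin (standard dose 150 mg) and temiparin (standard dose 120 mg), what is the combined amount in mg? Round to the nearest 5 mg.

135 mg

SCr = 371 / 88.4 = 4.197 mg/dL
CrCl = (140 − 75) × 122.4 / (72 × 4.197) × 0.85 = 7956.0 / 302.18 × 0.85 ≈ 22.4 mL/min
CrCl ≈ 22 mL/min.
vorastatin: 15–24 mL/min → 50% of 150 mg = 75 mg.
temiparin: 20–44 mL/min → 50% of 120 mg = 60 mg.
Total = 75 + 60 = 135 mg.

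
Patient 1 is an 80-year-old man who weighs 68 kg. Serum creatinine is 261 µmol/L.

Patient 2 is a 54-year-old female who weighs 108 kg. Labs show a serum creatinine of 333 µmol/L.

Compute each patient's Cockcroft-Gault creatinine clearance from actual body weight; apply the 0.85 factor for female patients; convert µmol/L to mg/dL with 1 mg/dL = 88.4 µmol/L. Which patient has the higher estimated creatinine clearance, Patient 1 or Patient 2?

Patient 2

Patient 1: SCr = 261 / 88.4 = 2.952 mg/dL
Patient 1: CrCl = (140 − 80) × 68 / (72 × 2.952) = 4080.0 / 212.54 ≈ 19.2 mL/min
Patient 2: SCr = 333 / 88.4 = 3.767 mg/dL
Patient 2: CrCl = (140 − 54) × 108 / (72 × 3.767) × 0.85 = 9288.0 / 271.22 × 0.85 ≈ 29.1 mL/min
19.2 vs 29.1 mL/min → Patient 2 is higher.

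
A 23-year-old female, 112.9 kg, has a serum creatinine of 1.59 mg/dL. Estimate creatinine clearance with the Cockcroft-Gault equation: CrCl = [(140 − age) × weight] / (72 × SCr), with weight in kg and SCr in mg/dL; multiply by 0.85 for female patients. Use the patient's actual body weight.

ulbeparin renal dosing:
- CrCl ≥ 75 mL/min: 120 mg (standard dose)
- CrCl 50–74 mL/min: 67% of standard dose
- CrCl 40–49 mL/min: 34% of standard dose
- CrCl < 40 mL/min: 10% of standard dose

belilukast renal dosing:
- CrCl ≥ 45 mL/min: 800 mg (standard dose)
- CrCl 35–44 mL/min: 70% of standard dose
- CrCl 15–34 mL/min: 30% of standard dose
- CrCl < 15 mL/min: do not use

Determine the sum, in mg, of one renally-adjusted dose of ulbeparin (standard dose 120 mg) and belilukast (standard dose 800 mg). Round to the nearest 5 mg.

CrCl = (140 − 23) × 112.9 / (72 × 1.59) × 0.85 = 13209.3 / 114.48 × 0.85 ≈ 98.1 mL/min
CrCl ≈ 98 mL/min.
ulbeparin: ≥ 75 mL/min → 100% of 120 mg = 120 mg.
belilukast: ≥ 45 mL/min → 100% of 800 mg = 800 mg.
Total = 120 + 800 = 920 mg.

920 mg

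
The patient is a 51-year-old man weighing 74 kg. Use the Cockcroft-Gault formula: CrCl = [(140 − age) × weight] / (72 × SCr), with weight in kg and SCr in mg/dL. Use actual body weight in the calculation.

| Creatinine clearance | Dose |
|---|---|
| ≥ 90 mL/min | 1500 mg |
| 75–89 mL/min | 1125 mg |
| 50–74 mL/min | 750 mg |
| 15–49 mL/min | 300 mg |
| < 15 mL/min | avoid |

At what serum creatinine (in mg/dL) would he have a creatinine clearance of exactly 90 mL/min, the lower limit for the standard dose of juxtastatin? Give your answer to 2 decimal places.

1.02 mg/dL

Standard dose requires CrCl ≥ 90 mL/min.
Set (140 − 51) × 74 / (72 × SCr) = 90
SCr = (140 − 51) × 74 / (72 × 90) = 1.016 mg/dL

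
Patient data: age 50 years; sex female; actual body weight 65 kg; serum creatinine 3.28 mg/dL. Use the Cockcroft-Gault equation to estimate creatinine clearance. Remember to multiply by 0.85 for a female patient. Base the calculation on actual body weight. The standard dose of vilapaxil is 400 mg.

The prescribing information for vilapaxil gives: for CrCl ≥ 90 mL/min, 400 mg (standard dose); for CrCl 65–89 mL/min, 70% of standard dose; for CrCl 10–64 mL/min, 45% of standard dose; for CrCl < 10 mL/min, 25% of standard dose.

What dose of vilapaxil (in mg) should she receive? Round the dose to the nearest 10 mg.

180 mg

CrCl = (140 − 50) × 65 / (72 × 3.28) × 0.85 = 5850.0 / 236.16 × 0.85 ≈ 21.1 mL/min
CrCl ≈ 21 mL/min → bracket 10–64 mL/min.
45% of 400 mg = 180 mg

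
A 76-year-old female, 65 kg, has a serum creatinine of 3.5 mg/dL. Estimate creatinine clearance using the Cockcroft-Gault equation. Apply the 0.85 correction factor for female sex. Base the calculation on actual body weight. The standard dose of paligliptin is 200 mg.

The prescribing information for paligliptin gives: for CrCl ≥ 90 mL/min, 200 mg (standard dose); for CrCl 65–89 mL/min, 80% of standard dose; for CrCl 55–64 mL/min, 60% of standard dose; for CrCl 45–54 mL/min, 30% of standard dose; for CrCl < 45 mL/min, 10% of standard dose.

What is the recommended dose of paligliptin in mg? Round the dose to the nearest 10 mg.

CrCl = (140 − 76) × 65 / (72 × 3.5) × 0.85 = 4160.0 / 252.00 × 0.85 ≈ 14.0 mL/min
CrCl ≈ 14 mL/min → bracket < 45 mL/min.
10% of 200 mg = 20 mg

20 mg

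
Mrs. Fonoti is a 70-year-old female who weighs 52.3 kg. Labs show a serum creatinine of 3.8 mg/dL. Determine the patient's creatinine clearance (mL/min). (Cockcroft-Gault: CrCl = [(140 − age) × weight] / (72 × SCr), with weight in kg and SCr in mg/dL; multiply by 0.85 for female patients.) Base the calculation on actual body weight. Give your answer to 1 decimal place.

CrCl = (140 − 70) × 52.3 / (72 × 3.8) × 0.85 = 3661.0 / 273.60 × 0.85 ≈ 11.4 mL/min

11.4 mL/min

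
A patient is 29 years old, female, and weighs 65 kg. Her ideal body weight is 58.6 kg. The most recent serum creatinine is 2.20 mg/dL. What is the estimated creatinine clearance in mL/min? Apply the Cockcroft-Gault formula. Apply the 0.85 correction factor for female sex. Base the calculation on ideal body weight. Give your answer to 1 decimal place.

CrCl = (140 − 29) × 58.6 / (72 × 2.2) × 0.85 = 6504.6 / 158.40 × 0.85 ≈ 34.9 mL/min

34.9 mL/min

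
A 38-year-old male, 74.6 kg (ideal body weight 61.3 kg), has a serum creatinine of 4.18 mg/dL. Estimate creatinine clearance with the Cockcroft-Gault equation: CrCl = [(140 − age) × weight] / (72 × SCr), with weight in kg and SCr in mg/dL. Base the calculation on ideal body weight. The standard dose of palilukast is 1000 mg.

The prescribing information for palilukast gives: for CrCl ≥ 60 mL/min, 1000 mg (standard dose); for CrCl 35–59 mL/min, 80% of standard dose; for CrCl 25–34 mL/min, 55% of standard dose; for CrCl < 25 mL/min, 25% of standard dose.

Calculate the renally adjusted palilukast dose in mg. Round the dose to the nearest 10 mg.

250 mg

CrCl = (140 − 38) × 61.3 / (72 × 4.18) = 6252.6 / 300.96 ≈ 20.8 mL/min
CrCl ≈ 21 mL/min → bracket < 25 mL/min.
25% of 1000 mg = 250 mg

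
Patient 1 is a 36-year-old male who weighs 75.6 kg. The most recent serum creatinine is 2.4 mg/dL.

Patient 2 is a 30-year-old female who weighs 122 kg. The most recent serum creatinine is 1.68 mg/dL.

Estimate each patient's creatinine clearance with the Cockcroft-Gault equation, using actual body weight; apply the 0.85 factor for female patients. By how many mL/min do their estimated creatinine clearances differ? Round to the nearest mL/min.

49 mL/min

Patient 1: CrCl = (140 − 36) × 75.6 / (72 × 2.4) = 7862.4 / 172.80 ≈ 45.5 mL/min
Patient 2: CrCl = (140 − 30) × 122 / (72 × 1.68) × 0.85 = 13420.0 / 120.96 × 0.85 ≈ 94.3 mL/min
|45.5 − 94.3| = 48.8 mL/min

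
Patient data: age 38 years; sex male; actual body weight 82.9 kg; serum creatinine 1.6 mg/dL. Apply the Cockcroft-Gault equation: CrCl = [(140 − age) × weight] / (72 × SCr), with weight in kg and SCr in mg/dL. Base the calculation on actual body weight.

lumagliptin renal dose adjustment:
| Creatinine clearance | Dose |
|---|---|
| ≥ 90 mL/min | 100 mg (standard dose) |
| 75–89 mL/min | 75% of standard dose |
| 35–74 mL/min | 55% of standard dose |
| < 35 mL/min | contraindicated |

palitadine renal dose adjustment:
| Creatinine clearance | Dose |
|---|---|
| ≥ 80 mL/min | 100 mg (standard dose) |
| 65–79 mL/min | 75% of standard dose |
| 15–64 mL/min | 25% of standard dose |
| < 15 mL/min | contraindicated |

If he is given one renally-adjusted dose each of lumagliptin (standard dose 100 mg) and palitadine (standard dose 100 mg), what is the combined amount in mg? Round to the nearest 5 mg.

130 mg

CrCl = (140 − 38) × 82.9 / (72 × 1.6) = 8455.8 / 115.20 ≈ 73.4 mL/min
CrCl ≈ 73 mL/min.
lumagliptin: 35–74 mL/min → 55% of 100 mg = 55 mg.
palitadine: 65–79 mL/min → 75% of 100 mg = 75 mg.
Total = 55 + 75 = 130 mg.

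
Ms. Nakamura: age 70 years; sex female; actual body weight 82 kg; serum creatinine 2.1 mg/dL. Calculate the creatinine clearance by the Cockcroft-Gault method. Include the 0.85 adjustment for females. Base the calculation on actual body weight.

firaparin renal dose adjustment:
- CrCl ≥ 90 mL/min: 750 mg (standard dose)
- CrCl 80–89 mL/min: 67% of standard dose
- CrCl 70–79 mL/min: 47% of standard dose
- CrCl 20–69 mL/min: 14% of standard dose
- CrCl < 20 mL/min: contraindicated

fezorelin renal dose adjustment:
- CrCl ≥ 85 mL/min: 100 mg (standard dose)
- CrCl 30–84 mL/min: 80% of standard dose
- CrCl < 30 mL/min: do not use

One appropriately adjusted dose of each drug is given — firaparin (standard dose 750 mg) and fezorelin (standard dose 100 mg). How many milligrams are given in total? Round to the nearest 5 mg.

185 mg

CrCl = (140 − 70) × 82 / (72 × 2.1) × 0.85 = 5740.0 / 151.20 × 0.85 ≈ 32.3 mL/min
CrCl ≈ 32 mL/min.
firaparin: 20–69 mL/min → 14% of 750 mg = 105 mg.
fezorelin: 30–84 mL/min → 80% of 100 mg = 80 mg.
Total = 105 + 80 = 185 mg.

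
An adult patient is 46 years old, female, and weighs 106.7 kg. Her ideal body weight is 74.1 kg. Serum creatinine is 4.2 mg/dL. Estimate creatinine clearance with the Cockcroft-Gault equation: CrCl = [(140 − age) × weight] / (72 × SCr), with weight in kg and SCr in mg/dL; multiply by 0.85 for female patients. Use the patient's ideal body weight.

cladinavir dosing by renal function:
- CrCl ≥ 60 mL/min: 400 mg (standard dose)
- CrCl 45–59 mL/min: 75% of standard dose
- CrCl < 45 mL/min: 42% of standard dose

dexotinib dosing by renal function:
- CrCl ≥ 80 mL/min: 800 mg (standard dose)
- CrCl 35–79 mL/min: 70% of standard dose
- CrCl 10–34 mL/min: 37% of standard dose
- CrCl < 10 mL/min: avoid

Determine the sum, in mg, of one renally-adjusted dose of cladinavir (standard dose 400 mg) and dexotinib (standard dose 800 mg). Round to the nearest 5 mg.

CrCl = (140 − 46) × 74.1 / (72 × 4.2) × 0.85 = 6965.4 / 302.40 × 0.85 ≈ 19.6 mL/min
CrCl ≈ 20 mL/min.
cladinavir: < 45 mL/min → 42% of 400 mg = 168 mg.
dexotinib: 10–34 mL/min → 37% of 800 mg = 296 mg.
Total = 168 + 296 = 464 mg.

465 mg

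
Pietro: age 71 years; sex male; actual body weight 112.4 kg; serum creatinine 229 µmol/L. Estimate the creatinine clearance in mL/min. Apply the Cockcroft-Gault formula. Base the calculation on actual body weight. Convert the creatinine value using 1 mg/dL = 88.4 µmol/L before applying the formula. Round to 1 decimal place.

41.6 mL/min

SCr = 229 / 88.4 = 2.59 mg/dL
CrCl = (140 − 71) × 112.4 / (72 × 2.59) = 7755.6 / 186.48 ≈ 41.6 mL/min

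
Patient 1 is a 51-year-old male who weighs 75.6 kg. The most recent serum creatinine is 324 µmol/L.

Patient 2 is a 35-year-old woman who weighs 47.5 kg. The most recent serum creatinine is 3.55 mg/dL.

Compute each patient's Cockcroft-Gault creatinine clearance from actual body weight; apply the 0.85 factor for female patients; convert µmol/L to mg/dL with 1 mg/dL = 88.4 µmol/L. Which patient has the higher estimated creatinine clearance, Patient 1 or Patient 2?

Patient 1: SCr = 324 / 88.4 = 3.665 mg/dL
Patient 1: CrCl = (140 − 51) × 75.6 / (72 × 3.665) = 6728.4 / 263.88 ≈ 25.5 mL/min
Patient 2: CrCl = (140 − 35) × 47.5 / (72 × 3.55) × 0.85 = 4987.5 / 255.60 × 0.85 ≈ 16.6 mL/min
25.5 vs 16.6 mL/min → Patient 1 is higher.

Patient 1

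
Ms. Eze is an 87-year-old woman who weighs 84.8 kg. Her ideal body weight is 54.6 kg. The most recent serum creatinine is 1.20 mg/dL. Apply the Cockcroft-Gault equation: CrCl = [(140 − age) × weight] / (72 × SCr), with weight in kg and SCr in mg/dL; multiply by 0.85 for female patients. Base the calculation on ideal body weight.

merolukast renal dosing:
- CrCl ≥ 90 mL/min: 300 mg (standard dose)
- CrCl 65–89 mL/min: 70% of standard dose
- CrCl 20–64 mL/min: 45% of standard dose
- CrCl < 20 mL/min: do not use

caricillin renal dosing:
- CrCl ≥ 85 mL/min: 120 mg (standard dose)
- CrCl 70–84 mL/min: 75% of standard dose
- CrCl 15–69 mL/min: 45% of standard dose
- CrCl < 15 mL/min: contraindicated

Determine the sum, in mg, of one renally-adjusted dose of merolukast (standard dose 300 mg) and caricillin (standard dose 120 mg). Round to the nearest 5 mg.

190 mg

CrCl = (140 − 87) × 54.6 / (72 × 1.2) × 0.85 = 2893.8 / 86.40 × 0.85 ≈ 28.5 mL/min
CrCl ≈ 28 mL/min.
merolukast: 20–64 mL/min → 45% of 300 mg = 135 mg.
caricillin: 15–69 mL/min → 45% of 120 mg = 54 mg.
Total = 135 + 54 = 189 mg.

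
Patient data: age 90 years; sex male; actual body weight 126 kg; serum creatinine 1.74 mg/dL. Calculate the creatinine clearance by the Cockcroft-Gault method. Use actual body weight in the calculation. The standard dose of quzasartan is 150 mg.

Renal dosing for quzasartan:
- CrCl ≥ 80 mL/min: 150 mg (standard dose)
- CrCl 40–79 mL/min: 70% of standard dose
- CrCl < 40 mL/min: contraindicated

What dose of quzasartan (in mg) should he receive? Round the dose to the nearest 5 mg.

CrCl = (140 − 90) × 126 / (72 × 1.74) = 6300.0 / 125.28 ≈ 50.3 mL/min
CrCl ≈ 50 mL/min → bracket 40–79 mL/min.
70% of 150 mg = 105 mg

105 mg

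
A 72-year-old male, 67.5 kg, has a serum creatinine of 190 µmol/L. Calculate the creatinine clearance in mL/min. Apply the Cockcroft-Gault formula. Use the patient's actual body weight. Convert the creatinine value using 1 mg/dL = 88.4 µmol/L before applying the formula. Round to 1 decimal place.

SCr = 190 / 88.4 = 2.149 mg/dL
CrCl = (140 − 72) × 67.5 / (72 × 2.149) = 4590.0 / 154.73 ≈ 29.7 mL/min

29.7 mL/min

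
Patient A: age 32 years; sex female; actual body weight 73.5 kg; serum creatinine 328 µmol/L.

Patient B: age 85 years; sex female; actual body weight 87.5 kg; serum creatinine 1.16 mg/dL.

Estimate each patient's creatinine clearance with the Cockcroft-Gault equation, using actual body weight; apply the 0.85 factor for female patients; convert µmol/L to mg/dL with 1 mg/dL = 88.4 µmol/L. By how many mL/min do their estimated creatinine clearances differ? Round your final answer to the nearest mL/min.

Patient A: SCr = 328 / 88.4 = 3.71 mg/dL
Patient A: CrCl = (140 − 32) × 73.5 / (72 × 3.71) × 0.85 = 7938.0 / 267.12 × 0.85 ≈ 25.3 mL/min
Patient B: CrCl = (140 − 85) × 87.5 / (72 × 1.16) × 0.85 = 4812.5 / 83.52 × 0.85 ≈ 49.0 mL/min
|25.3 − 49.0| = 23.7 mL/min

24 mL/min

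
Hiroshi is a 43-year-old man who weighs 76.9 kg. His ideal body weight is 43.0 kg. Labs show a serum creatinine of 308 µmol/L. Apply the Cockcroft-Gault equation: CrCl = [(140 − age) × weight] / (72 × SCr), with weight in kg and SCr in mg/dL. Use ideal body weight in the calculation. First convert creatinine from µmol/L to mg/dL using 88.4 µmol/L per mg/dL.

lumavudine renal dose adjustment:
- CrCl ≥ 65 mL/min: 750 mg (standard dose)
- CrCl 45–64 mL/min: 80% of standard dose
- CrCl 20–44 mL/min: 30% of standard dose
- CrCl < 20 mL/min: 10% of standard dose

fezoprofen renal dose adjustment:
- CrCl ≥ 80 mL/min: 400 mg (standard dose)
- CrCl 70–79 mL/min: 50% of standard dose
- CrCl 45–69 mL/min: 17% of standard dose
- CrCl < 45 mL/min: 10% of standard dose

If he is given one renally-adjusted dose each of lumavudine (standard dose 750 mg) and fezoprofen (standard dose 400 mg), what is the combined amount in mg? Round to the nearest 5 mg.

SCr = 308 / 88.4 = 3.484 mg/dL
CrCl = (140 − 43) × 43 / (72 × 3.484) = 4171.0 / 250.85 ≈ 16.6 mL/min
CrCl ≈ 17 mL/min.
lumavudine: < 20 mL/min → 10% of 750 mg = 75 mg.
fezoprofen: < 45 mL/min → 10% of 400 mg = 40 mg.
Total = 75 + 40 = 115 mg.

115 mg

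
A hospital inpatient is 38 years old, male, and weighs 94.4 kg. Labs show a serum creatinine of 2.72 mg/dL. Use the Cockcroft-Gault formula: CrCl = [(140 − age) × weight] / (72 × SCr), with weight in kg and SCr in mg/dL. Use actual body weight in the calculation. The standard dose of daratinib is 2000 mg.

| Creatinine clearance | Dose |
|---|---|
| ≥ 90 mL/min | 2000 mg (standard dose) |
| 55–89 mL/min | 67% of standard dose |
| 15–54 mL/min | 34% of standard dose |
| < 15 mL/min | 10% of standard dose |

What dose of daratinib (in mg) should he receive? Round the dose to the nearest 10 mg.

680 mg

CrCl = (140 − 38) × 94.4 / (72 × 2.72) = 9628.8 / 195.84 ≈ 49.2 mL/min
CrCl ≈ 49 mL/min → bracket 15–54 mL/min.
34% of 2000 mg = 680 mg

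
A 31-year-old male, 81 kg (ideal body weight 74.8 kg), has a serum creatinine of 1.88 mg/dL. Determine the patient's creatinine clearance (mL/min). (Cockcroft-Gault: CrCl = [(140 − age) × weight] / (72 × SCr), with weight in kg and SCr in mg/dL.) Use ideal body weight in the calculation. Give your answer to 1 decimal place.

60.2 mL/min

CrCl = (140 − 31) × 74.8 / (72 × 1.88) = 8153.2 / 135.36 ≈ 60.2 mL/min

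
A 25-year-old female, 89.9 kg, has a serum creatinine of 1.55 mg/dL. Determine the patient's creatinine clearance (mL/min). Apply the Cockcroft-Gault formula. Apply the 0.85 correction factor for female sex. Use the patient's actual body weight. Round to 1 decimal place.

CrCl = (140 − 25) × 89.9 / (72 × 1.55) × 0.85 = 10338.5 / 111.60 × 0.85 ≈ 78.7 mL/min

78.7 mL/min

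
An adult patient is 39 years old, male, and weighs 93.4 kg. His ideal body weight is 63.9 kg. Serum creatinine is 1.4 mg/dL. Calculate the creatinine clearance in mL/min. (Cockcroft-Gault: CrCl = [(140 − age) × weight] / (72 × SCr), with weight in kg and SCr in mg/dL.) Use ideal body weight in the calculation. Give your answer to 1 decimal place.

64.0 mL/min

CrCl = (140 − 39) × 63.9 / (72 × 1.4) = 6453.9 / 100.80 ≈ 64.0 mL/min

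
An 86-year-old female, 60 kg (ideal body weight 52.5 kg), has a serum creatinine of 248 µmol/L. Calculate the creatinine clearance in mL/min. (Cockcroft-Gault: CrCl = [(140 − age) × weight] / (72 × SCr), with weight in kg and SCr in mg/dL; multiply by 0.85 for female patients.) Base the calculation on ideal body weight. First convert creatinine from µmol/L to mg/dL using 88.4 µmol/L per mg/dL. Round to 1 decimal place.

11.9 mL/min

SCr = 248 / 88.4 = 2.805 mg/dL
CrCl = (140 − 86) × 52.5 / (72 × 2.805) × 0.85 = 2835.0 / 201.96 × 0.85 ≈ 11.9 mL/min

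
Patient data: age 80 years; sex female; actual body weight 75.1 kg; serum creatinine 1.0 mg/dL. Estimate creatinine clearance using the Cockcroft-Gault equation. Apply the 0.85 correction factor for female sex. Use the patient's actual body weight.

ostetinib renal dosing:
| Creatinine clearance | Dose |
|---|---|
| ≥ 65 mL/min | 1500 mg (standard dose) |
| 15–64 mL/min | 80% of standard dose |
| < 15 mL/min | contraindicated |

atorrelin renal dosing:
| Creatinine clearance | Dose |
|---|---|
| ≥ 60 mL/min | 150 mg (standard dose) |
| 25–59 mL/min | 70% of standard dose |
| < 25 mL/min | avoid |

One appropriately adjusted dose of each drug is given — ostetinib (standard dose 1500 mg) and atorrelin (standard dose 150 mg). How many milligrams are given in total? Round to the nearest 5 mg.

CrCl = (140 − 80) × 75.1 / (72 × 1) × 0.85 = 4506.0 / 72.00 × 0.85 ≈ 53.2 mL/min
CrCl ≈ 53 mL/min.
ostetinib: 15–64 mL/min → 80% of 1500 mg = 1200 mg.
atorrelin: 25–59 mL/min → 70% of 150 mg = 105 mg.
Total = 1200 + 105 = 1305 mg.

1305 mg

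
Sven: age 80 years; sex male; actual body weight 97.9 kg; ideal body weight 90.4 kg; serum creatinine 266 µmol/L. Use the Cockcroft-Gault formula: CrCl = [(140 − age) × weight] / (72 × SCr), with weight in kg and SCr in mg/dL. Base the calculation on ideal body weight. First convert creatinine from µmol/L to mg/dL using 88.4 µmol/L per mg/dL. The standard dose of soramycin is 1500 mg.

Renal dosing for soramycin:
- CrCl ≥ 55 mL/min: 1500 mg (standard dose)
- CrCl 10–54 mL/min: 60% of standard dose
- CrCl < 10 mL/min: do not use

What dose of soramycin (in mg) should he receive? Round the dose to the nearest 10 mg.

SCr = 266 / 88.4 = 3.009 mg/dL
CrCl = (140 − 80) × 90.4 / (72 × 3.009) = 5424.0 / 216.65 ≈ 25.0 mL/min
CrCl ≈ 25 mL/min → bracket 10–54 mL/min.
60% of 1500 mg = 900 mg

900 mg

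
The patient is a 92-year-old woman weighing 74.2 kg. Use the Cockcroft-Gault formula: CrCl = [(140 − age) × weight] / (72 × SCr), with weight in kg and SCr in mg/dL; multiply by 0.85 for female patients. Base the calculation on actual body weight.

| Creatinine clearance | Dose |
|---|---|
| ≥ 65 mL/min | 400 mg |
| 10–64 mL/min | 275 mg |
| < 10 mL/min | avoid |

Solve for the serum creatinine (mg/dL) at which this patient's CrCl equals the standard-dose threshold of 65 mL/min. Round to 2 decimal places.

0.65 mg/dL

Standard dose requires CrCl ≥ 65 mL/min.
Set (140 − 92) × 74.2 × 0.85 / (72 × SCr) = 65
SCr = (140 − 92) × 74.2 × 0.85 / (72 × 65) = 0.647 mg/dL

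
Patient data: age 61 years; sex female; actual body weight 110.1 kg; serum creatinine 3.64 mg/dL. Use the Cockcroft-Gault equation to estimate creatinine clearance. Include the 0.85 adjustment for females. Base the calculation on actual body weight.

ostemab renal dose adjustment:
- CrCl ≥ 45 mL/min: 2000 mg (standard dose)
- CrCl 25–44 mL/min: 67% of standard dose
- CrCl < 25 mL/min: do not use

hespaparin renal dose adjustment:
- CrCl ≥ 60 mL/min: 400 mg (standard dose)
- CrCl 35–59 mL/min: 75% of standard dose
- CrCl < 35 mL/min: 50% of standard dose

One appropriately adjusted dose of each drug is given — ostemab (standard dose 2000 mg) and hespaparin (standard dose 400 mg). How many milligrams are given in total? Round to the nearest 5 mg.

1540 mg

CrCl = (140 − 61) × 110.1 / (72 × 3.64) × 0.85 = 8697.9 / 262.08 × 0.85 ≈ 28.2 mL/min
CrCl ≈ 28 mL/min.
ostemab: 25–44 mL/min → 67% of 2000 mg = 1340 mg.
hespaparin: < 35 mL/min → 50% of 400 mg = 200 mg.
Total = 1340 + 200 = 1540 mg.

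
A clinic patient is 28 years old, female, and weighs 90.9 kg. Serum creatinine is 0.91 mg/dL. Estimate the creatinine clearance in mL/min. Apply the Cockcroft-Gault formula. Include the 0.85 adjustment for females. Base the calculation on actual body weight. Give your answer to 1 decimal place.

CrCl = (140 − 28) × 90.9 / (72 × 0.91) × 0.85 = 10180.8 / 65.52 × 0.85 ≈ 132.1 mL/min

132.1 mL/min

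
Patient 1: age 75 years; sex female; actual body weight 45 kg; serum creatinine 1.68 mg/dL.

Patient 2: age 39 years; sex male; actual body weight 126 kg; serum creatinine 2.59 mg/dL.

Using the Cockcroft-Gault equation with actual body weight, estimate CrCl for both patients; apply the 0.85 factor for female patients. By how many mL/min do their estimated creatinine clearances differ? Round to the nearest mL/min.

Patient 1: CrCl = (140 − 75) × 45 / (72 × 1.68) × 0.85 = 2925.0 / 120.96 × 0.85 ≈ 20.6 mL/min
Patient 2: CrCl = (140 − 39) × 126 / (72 × 2.59) = 12726.0 / 186.48 ≈ 68.2 mL/min
|20.6 − 68.2| = 47.6 mL/min

48 mL/min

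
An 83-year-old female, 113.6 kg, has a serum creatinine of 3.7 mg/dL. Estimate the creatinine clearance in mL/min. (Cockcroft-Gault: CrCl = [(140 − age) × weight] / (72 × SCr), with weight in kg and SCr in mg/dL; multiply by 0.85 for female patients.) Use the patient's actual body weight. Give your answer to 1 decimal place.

CrCl = (140 − 83) × 113.6 / (72 × 3.7) × 0.85 = 6475.2 / 266.40 × 0.85 ≈ 20.7 mL/min

20.7 mL/min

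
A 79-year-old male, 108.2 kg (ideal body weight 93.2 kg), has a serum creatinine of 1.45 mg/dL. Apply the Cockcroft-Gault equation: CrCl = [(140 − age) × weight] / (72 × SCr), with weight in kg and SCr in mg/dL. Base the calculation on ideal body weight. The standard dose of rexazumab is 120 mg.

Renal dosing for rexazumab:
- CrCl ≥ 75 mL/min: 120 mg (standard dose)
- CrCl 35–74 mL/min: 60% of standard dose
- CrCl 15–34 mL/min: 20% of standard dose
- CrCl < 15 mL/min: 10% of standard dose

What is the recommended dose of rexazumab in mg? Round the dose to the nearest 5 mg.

CrCl = (140 − 79) × 93.2 / (72 × 1.45) = 5685.2 / 104.40 ≈ 54.5 mL/min
CrCl ≈ 54 mL/min → bracket 35–74 mL/min.
60% of 120 mg = 72 mg → 70 mg

70 mg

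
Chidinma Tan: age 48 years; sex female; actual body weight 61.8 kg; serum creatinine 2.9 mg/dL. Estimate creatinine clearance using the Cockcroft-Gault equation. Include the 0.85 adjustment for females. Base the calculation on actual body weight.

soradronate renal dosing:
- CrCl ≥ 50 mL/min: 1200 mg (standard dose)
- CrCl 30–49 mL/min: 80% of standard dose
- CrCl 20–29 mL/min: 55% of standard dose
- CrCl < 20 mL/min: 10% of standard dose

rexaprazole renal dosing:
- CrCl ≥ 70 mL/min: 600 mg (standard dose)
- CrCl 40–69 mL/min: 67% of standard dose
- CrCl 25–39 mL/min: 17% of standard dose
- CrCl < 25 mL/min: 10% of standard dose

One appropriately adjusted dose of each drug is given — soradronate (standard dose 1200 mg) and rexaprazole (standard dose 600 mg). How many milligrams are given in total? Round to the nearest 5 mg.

CrCl = (140 − 48) × 61.8 / (72 × 2.9) × 0.85 = 5685.6 / 208.80 × 0.85 ≈ 23.1 mL/min
CrCl ≈ 23 mL/min.
soradronate: 20–29 mL/min → 55% of 1200 mg = 660 mg.
rexaprazole: < 25 mL/min → 10% of 600 mg = 60 mg.
Total = 660 + 60 = 720 mg.

720 mg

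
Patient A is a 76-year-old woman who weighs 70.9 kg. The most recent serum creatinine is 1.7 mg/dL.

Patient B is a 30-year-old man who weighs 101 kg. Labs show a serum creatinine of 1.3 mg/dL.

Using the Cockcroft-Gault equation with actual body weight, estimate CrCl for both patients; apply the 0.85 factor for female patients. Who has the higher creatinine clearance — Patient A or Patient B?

Patient B

Patient A: CrCl = (140 − 76) × 70.9 / (72 × 1.7) × 0.85 = 4537.6 / 122.40 × 0.85 ≈ 31.5 mL/min
Patient B: CrCl = (140 − 30) × 101 / (72 × 1.3) = 11110.0 / 93.60 ≈ 118.7 mL/min
31.5 vs 118.7 mL/min → Patient B is higher.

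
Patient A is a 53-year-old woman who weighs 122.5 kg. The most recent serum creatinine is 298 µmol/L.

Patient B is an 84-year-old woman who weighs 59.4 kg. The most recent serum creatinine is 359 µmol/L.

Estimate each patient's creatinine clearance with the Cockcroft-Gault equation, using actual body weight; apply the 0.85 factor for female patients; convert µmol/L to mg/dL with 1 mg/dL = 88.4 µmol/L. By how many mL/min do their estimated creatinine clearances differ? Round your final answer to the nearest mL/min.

28 mL/min

Patient A: SCr = 298 / 88.4 = 3.371 mg/dL
Patient A: CrCl = (140 − 53) × 122.5 / (72 × 3.371) × 0.85 = 10657.5 / 242.71 × 0.85 ≈ 37.3 mL/min
Patient B: SCr = 359 / 88.4 = 4.061 mg/dL
Patient B: CrCl = (140 − 84) × 59.4 / (72 × 4.061) × 0.85 = 3326.4 / 292.39 × 0.85 ≈ 9.7 mL/min
|37.3 − 9.7| = 27.6 mL/min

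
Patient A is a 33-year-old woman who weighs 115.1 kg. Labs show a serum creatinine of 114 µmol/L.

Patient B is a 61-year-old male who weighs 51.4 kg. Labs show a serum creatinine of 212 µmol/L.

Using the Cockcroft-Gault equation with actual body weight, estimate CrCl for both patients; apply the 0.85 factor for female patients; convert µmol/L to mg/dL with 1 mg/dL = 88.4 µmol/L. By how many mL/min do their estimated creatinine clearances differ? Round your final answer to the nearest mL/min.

89 mL/min

Patient A: SCr = 114 / 88.4 = 1.29 mg/dL
Patient A: CrCl = (140 − 33) × 115.1 / (72 × 1.29) × 0.85 = 12315.7 / 92.88 × 0.85 ≈ 112.7 mL/min
Patient B: SCr = 212 / 88.4 = 2.398 mg/dL
Patient B: CrCl = (140 − 61) × 51.4 / (72 × 2.398) = 4060.6 / 172.66 ≈ 23.5 mL/min
|112.7 − 23.5| = 89.2 mL/min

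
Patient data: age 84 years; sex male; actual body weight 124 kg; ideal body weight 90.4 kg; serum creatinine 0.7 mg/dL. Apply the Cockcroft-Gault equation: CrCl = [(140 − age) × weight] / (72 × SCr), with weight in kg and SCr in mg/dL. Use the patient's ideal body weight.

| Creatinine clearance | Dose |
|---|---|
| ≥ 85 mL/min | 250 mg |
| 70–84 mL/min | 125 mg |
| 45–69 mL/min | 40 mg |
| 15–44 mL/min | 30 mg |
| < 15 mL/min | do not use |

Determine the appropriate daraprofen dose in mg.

CrCl = (140 − 84) × 90.4 / (72 × 0.7) = 5062.4 / 50.40 ≈ 100.4 mL/min
CrCl ≈ 100 mL/min → bracket ≥ 85 mL/min.
Dose for this bracket: 250 mg.

250 mg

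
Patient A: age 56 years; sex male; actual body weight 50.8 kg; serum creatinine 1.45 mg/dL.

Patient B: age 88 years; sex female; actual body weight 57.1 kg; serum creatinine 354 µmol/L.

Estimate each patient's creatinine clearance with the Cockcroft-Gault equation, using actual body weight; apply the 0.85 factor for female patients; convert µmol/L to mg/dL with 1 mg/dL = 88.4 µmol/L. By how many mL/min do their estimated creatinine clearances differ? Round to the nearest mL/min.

Patient A: CrCl = (140 − 56) × 50.8 / (72 × 1.45) = 4267.2 / 104.40 ≈ 40.9 mL/min
Patient B: SCr = 354 / 88.4 = 4.005 mg/dL
Patient B: CrCl = (140 − 88) × 57.1 / (72 × 4.005) × 0.85 = 2969.2 / 288.36 × 0.85 ≈ 8.8 mL/min
|40.9 − 8.8| = 32.1 mL/min

32 mL/min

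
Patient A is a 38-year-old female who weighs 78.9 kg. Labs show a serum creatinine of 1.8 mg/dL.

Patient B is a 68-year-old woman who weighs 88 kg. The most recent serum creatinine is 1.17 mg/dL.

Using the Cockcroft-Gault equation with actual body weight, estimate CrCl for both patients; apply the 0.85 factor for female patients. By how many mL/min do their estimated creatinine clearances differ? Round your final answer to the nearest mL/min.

11 mL/min

Patient A: CrCl = (140 − 38) × 78.9 / (72 × 1.8) × 0.85 = 8047.8 / 129.60 × 0.85 ≈ 52.8 mL/min
Patient B: CrCl = (140 − 68) × 88 / (72 × 1.17) × 0.85 = 6336.0 / 84.24 × 0.85 ≈ 63.9 mL/min
|52.8 − 63.9| = 11.1 mL/min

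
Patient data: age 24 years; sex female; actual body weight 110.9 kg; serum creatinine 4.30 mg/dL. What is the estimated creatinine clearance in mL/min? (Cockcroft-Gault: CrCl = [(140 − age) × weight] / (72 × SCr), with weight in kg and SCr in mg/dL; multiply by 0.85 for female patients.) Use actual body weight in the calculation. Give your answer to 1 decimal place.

CrCl = (140 − 24) × 110.9 / (72 × 4.3) × 0.85 = 12864.4 / 309.60 × 0.85 ≈ 35.3 mL/min

35.3 mL/min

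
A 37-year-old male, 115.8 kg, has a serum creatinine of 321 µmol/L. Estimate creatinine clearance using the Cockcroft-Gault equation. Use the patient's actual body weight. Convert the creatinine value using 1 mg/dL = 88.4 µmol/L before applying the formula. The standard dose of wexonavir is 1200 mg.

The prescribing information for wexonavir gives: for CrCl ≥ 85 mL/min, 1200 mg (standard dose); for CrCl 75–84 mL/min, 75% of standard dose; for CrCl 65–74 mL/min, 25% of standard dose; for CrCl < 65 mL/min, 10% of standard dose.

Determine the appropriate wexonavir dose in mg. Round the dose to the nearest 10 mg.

120 mg

SCr = 321 / 88.4 = 3.631 mg/dL
CrCl = (140 − 37) × 115.8 / (72 × 3.631) = 11927.4 / 261.43 ≈ 45.6 mL/min
CrCl ≈ 46 mL/min → bracket < 65 mL/min.
10% of 1200 mg = 120 mg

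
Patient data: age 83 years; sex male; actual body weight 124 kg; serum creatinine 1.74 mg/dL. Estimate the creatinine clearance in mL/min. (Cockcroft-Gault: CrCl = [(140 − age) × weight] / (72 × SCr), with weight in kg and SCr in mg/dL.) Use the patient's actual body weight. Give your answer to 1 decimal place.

56.4 mL/min

CrCl = (140 − 83) × 124 / (72 × 1.74) = 7068.0 / 125.28 ≈ 56.4 mL/min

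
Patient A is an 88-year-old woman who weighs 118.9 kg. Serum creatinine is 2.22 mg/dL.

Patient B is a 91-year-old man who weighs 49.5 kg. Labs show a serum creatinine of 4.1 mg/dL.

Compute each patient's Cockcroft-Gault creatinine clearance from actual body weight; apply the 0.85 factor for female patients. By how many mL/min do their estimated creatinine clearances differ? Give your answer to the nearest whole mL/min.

Patient A: CrCl = (140 − 88) × 118.9 / (72 × 2.22) × 0.85 = 6182.8 / 159.84 × 0.85 ≈ 32.9 mL/min
Patient B: CrCl = (140 − 91) × 49.5 / (72 × 4.1) = 2425.5 / 295.20 ≈ 8.2 mL/min
|32.9 − 8.2| = 24.7 mL/min

25 mL/min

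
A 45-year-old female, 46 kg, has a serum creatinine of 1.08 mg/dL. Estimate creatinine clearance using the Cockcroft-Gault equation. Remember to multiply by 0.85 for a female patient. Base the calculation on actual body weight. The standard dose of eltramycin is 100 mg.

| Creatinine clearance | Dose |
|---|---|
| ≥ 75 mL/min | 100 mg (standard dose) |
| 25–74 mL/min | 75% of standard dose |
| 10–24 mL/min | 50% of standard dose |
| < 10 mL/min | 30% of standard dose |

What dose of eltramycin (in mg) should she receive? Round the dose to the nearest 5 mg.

75 mg

CrCl = (140 − 45) × 46 / (72 × 1.08) × 0.85 = 4370.0 / 77.76 × 0.85 ≈ 47.8 mL/min
CrCl ≈ 48 mL/min → bracket 25–74 mL/min.
75% of 100 mg = 75 mg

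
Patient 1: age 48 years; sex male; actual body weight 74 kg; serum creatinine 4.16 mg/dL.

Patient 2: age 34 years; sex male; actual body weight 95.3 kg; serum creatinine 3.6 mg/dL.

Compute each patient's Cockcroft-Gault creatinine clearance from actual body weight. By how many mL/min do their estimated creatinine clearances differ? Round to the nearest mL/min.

Patient 1: CrCl = (140 − 48) × 74 / (72 × 4.16) = 6808.0 / 299.52 ≈ 22.7 mL/min
Patient 2: CrCl = (140 − 34) × 95.3 / (72 × 3.6) = 10101.8 / 259.20 ≈ 39.0 mL/min
|22.7 − 39.0| = 16.3 mL/min

16 mL/min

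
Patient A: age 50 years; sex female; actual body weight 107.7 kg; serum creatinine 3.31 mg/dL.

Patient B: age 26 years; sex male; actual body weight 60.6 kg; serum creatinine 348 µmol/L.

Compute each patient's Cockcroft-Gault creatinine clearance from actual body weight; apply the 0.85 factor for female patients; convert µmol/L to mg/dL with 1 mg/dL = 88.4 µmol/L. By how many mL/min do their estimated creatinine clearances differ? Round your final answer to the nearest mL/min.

Patient A: CrCl = (140 − 50) × 107.7 / (72 × 3.31) × 0.85 = 9693.0 / 238.32 × 0.85 ≈ 34.6 mL/min
Patient B: SCr = 348 / 88.4 = 3.937 mg/dL
Patient B: CrCl = (140 − 26) × 60.6 / (72 × 3.937) = 6908.4 / 283.46 ≈ 24.4 mL/min
|34.6 − 24.4| = 10.2 mL/min

10 mL/min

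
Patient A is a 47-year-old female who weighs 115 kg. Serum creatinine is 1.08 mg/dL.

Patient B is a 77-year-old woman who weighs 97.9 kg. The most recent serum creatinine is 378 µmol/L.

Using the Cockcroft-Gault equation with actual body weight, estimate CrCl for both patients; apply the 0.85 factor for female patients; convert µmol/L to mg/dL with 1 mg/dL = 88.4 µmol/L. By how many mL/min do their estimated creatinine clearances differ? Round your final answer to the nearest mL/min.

100 mL/min

Patient A: CrCl = (140 − 47) × 115 / (72 × 1.08) × 0.85 = 10695.0 / 77.76 × 0.85 ≈ 116.9 mL/min
Patient B: SCr = 378 / 88.4 = 4.276 mg/dL
Patient B: CrCl = (140 − 77) × 97.9 / (72 × 4.276) × 0.85 = 6167.7 / 307.87 × 0.85 ≈ 17.0 mL/min
|116.9 − 17.0| = 99.9 mL/min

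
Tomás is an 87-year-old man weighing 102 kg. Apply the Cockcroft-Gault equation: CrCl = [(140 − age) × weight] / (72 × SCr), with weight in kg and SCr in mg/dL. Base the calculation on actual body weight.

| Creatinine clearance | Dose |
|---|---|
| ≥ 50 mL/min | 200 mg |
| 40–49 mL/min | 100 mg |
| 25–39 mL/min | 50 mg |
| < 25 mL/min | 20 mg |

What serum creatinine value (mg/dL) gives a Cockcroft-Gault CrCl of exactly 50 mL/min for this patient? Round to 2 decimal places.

1.50 mg/dL

Standard dose requires CrCl ≥ 50 mL/min.
Set (140 − 87) × 102 / (72 × SCr) = 50
SCr = (140 − 87) × 102 / (72 × 50) = 1.502 mg/dL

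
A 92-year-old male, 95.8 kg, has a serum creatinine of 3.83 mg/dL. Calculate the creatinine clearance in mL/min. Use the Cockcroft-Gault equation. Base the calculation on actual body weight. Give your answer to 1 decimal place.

16.7 mL/min

CrCl = (140 − 92) × 95.8 / (72 × 3.83) = 4598.4 / 275.76 ≈ 16.7 mL/min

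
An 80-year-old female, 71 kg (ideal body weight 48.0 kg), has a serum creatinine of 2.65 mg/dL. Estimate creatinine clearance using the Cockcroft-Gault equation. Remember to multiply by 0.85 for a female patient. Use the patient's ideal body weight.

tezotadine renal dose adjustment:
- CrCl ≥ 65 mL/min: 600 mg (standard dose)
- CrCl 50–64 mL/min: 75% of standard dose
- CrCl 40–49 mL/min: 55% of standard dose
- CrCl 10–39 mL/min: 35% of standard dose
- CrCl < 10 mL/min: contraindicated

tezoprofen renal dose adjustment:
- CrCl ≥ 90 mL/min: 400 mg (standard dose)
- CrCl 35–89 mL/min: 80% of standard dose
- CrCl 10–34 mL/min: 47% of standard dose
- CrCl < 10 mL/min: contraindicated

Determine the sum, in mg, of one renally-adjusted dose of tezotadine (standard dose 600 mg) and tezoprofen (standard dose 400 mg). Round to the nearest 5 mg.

400 mg

CrCl = (140 − 80) × 48 / (72 × 2.65) × 0.85 = 2880.0 / 190.80 × 0.85 ≈ 12.8 mL/min
CrCl ≈ 13 mL/min.
tezotadine: 10–39 mL/min → 35% of 600 mg = 210 mg.
tezoprofen: 10–34 mL/min → 47% of 400 mg = 188 mg.
Total = 210 + 188 = 398 mg.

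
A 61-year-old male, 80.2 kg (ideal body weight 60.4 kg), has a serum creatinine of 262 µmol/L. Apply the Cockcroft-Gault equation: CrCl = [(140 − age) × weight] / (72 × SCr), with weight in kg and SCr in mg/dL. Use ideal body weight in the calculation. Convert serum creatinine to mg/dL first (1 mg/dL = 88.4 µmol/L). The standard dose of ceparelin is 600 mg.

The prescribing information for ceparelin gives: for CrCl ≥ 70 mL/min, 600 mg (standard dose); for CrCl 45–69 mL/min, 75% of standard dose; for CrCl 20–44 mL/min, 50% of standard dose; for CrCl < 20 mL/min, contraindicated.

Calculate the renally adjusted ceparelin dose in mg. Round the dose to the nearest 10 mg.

SCr = 262 / 88.4 = 2.964 mg/dL
CrCl = (140 − 61) × 60.4 / (72 × 2.964) = 4771.6 / 213.41 ≈ 22.4 mL/min
CrCl ≈ 22 mL/min → bracket 20–44 mL/min.
50% of 600 mg = 300 mg

300 mg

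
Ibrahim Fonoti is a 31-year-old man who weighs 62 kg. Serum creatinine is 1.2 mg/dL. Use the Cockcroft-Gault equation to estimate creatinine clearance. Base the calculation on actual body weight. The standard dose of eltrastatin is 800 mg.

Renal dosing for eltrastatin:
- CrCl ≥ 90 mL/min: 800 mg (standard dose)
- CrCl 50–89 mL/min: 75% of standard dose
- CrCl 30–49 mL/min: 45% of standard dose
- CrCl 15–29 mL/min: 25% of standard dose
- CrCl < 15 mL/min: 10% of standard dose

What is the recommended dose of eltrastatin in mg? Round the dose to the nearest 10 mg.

600 mg

CrCl = (140 − 31) × 62 / (72 × 1.2) = 6758.0 / 86.40 ≈ 78.2 mL/min
CrCl ≈ 78 mL/min → bracket 50–89 mL/min.
75% of 800 mg = 600 mg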